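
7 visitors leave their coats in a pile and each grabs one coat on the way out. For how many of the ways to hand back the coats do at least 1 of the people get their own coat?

Sum C(7,i)·!(7-i) for i = 1..7:
  i=1: C(7,1)·!6 = 7·265 = 1855
  i=2: C(7,2)·!5 = 21·44 = 924
  i=3: C(7,3)·!4 = 35·9 = 315
  i=4: C(7,4)·!3 = 35·2 = 70
  i=5: C(7,5)·!2 = 21·1 = 21
  i=6: C(7,6)·!1 = 7·0 = 0
  i=7: C(7,7)·!0 = 1·1 = 1
Total = 3186.

3186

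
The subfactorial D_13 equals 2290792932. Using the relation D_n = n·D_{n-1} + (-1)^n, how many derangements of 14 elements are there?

D_14 = 14·2290792932 + 1 = 32071101049.

32071101049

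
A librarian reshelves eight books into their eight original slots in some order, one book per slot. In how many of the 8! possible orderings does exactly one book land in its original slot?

Choose which one of the 8 is fixed: C(8,1) = 8.
The remaining 7 must be deranged: !7 = 1854.
Total: 8 × 1854 = 14832.

14832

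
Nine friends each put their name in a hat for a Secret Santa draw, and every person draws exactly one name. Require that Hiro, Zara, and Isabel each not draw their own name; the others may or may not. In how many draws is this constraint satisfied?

Inclusion-exclusion on the 3 forbidden self-matches:
Σ_{j=0}^{3} (-1)^j C(3,j)(9-j)!
= C(3,0)·9! - C(3,1)·8! + C(3,2)·7! - C(3,3)·6!
= 362880 - 120960 + 15120 - 720
= 256320

256320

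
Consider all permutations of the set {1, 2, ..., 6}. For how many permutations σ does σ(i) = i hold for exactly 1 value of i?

264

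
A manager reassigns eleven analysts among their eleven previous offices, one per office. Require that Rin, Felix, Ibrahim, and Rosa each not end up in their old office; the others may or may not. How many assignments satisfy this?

27422640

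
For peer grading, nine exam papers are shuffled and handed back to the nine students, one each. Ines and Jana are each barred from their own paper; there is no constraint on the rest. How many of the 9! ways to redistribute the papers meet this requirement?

Let A_j be the event that the j-th constrained one is fixed. By inclusion-exclusion over the 2 events:
Σ_{j=0}^{2} (-1)^j C(2,j)(9-j)!
= C(2,0)·9! - C(2,1)·8! + C(2,2)·7!
= 362880 - 80640 + 5040
= 287280

287280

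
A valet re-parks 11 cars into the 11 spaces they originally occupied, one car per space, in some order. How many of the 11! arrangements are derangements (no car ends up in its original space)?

Use !n = n·!(n-1) + (-1)^n.
!11 = 11·1334961 - 1 = 14684570

14684570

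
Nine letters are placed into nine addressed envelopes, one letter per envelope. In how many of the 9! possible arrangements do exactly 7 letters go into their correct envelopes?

Choose which 7 of the 9 are fixed: C(9,7) = 36.
The other 2 form a derangement: !2 = 1.
Total: 36 × 1 = 36.

36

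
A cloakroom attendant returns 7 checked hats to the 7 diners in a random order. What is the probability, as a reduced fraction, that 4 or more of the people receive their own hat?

23/1260

Favorable outcomes: Σ_{i≥4} C(7,i)·!(7-i) = 35·2 + 21·1 + 7·0 + 1·1 = 92.
Total outcomes: 7! = 5040.
Probability = 92/5040 = 23/1260.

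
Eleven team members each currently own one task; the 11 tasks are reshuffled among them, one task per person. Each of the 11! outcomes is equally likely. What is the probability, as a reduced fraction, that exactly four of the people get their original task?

103/6720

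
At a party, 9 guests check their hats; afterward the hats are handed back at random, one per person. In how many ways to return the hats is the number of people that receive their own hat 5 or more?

1339

Sum C(9,i)·!(9-i) for i = 5..9:
  i=5: C(9,5)·!4 = 126·9 = 1134
  i=6: C(9,6)·!3 = 84·2 = 168
  i=7: C(9,7)·!2 = 36·1 = 36
  i=8: C(9,8)·!1 = 9·0 = 0
  i=9: C(9,9)·!0 = 1·1 = 1
Total = 1339.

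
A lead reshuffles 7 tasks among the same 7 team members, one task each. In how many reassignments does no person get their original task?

Use !n = n·!(n-1) + (-1)^n.
!7 = 7·265 - 1 = 1854

1854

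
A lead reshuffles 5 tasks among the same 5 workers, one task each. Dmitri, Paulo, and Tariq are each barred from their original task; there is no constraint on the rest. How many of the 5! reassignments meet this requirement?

64

Let A_j be the event that the j-th constrained one is fixed. By inclusion-exclusion over the 3 events:
Σ_{j=0}^{3} (-1)^j C(3,j)(5-j)!
= C(3,0)·5! - C(3,1)·4! + C(3,2)·3! - C(3,3)·2!
= 120 - 72 + 18 - 2
= 64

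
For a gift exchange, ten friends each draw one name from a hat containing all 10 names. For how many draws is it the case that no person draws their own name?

1334961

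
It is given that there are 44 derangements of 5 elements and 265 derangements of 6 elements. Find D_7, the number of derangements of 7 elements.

D_7 = (7-1)·(D_6 + D_5) = 6·(265 + 44) = 6·309 = 1854.

1854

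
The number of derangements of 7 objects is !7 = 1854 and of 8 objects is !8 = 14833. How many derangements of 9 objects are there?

133496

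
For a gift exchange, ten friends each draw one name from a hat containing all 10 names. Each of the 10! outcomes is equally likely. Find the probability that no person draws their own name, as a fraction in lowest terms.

Favorable outcomes: !10 = 1334961.
Total outcomes: 10! = 3628800.
Probability = 1334961/3628800 = 16481/44800.

16481/44800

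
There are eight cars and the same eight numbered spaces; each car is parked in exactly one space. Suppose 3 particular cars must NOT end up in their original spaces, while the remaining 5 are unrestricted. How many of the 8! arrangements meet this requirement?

27240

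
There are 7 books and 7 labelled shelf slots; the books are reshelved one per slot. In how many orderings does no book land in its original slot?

Recurrence: !7 = 7·!6 + (-1)^7.
!7 = 7·265 - 1 = 1854

1854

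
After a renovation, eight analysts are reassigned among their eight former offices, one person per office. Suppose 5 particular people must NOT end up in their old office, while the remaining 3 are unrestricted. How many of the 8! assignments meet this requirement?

21234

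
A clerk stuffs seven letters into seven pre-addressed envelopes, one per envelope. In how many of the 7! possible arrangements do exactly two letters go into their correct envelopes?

Pick the 2 fixed positions: C(7,2) = 21 ways.
The remaining 5 must be deranged: !5 = 44.
Total: 21 × 44 = 924.

924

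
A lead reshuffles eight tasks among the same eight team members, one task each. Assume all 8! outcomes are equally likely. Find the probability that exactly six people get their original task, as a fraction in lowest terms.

Favorable outcomes: C(8,6)·!2 = 28·1 = 28.
Total outcomes: 8! = 40320.
Probability = 28/40320 = 1/1440.

1/1440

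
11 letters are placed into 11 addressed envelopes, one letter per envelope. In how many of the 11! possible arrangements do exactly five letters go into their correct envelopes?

122430

Choose which 5 of the 11 are fixed: C(11,5) = 462.
The other 6 form a derangement: !6 = 265.
Total: 462 × 265 = 122430.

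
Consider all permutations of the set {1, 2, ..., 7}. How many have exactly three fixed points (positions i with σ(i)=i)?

315

Choose which 3 of the 7 are fixed: C(7,3) = 35.
The other 4 form a derangement: !4 = 9.
Total: 35 × 9 = 315.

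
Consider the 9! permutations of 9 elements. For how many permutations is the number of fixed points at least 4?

Sum C(9,i)·!(9-i) for i = 4..9:
  i=4: C(9,4)·!5 = 126·44 = 5544
  i=5: C(9,5)·!4 = 126·9 = 1134
  i=6: C(9,6)·!3 = 84·2 = 168
  i=7: C(9,7)·!2 = 36·1 = 36
  i=8: C(9,8)·!1 = 9·0 = 0
  i=9: C(9,9)·!0 = 1·1 = 1
Total = 6883.

6883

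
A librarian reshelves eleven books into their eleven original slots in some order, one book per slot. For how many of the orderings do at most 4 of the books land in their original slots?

# with exactly i fixed is C(11,i)·!(11-i); sum over i=0..4:
  i=0: C(11,0)·!11 = 1·14684570 = 14684570
  i=1: C(11,1)·!10 = 11·1334961 = 14684571
  i=2: C(11,2)·!9 = 55·133496 = 7342280
  i=3: C(11,3)·!8 = 165·14833 = 2447445
  i=4: C(11,4)·!7 = 330·1854 = 611820
Total = 39770686.

39770686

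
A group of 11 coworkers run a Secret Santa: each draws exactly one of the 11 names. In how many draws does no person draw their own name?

14684570

Use !n = (n-1)(!(n-1) + !(n-2)).
!11 = 10·(1334961 + 133496) = 10·1468457 = 14684570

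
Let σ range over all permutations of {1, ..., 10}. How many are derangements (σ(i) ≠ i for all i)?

!10 = 10! · Σ_{k=0}^{10} (-1)^k/k!
= 10! - 10!/1! + 10!/2! - 10!/3! + 10!/4! - 10!/5! + 10!/6! - 10!/7! + 10!/8! - 10!/9! + 10!/10!
= 3628800 - 3628800 + 1814400 - 604800 + 151200 - 30240 + 5040 - 720 + 90 - 10 + 1
= 1334961

1334961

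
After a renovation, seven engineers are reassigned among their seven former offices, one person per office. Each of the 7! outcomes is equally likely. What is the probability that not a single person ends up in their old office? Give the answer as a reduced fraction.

Favorable outcomes: !7 = 1854.
Total outcomes: 7! = 5040.
Probability = 1854/5040 = 103/280.

103/280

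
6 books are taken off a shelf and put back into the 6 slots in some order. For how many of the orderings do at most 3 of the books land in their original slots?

704

# with exactly i fixed is C(6,i)·!(6-i); sum over i=0..3:
  i=0: C(6,0)·!6 = 1·265 = 265
  i=1: C(6,1)·!5 = 6·44 = 264
  i=2: C(6,2)·!4 = 15·9 = 135
  i=3: C(6,3)·!3 = 20·2 = 40
Total = 704.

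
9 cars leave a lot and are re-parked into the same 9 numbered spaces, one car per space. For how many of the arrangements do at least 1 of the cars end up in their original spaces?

229384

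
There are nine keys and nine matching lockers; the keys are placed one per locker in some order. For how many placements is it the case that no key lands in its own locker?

133496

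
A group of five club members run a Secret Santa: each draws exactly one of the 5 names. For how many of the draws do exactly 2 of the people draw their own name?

Choose which 2 of the 5 are fixed: C(5,2) = 10.
The other 3 form a derangement: !3 = 2.
Total: 10 × 2 = 20.

20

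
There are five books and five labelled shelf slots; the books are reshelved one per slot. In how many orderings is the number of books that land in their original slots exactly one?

45

Choose which one of the 5 is fixed: C(5,1) = 5.
The remaining 4 must be deranged: !4 = 9.
Total: 5 × 9 = 45.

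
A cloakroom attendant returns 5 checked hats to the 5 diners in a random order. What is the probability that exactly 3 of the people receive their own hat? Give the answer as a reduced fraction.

Favorable outcomes: C(5,3)·!2 = 10·1 = 10.
Total outcomes: 5! = 120.
Probability = 10/120 = 1/12.

1/12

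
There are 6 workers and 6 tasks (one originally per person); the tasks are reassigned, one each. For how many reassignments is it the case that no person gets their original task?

The subfactorial !6 = [6!/e] (nearest integer).
6! = 720, and 720/e ≈ 264.87, so !6 = 265.

265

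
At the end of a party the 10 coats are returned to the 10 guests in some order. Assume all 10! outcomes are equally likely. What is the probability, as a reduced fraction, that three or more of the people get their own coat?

145697/1814400

Favorable outcomes: Σ_{i≥3} C(10,i)·!(10-i) = 120·1854 + 210·265 + 252·44 + 210·9 + 120·2 + 45·1 + 10·0 + 1·1 = 291394.
Total outcomes: 10! = 3628800.
Probability = 291394/3628800 = 145697/1814400.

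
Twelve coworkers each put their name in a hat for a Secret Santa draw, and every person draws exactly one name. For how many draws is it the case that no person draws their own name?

By inclusion-exclusion, !12 = Σ (-1)^k · 12!/k! for k=0..12
= 12! - 12!/1! + 12!/2! - 12!/3! + 12!/4! - 12!/5! + 12!/6! - 12!/7! + 12!/8! - 12!/9! + 12!/10! - 12!/11! + 12!/12!
= 479001600 - 479001600 + 239500800 - 79833600 + 19958400 - 3991680 + 665280 - 95040 + 11880 - 1320 + 132 - 12 + 1
= 176214841

176214841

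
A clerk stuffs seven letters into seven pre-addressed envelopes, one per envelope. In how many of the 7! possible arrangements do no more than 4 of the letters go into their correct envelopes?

Sum C(7,i)·!(7-i) for i = 0..4:
  i=0: C(7,0)·!7 = 1·1854 = 1854
  i=1: C(7,1)·!6 = 7·265 = 1855
  i=2: C(7,2)·!5 = 21·44 = 924
  i=3: C(7,3)·!4 = 35·9 = 315
  i=4: C(7,4)·!3 = 35·2 = 70
Total = 5018.

5018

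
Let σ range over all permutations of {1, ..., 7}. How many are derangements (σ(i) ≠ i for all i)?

!7 = 7! · Σ_{k=0}^{7} (-1)^k/k!
= 7! - 7!/1! + 7!/2! - 7!/3! + 7!/4! - 7!/5! + 7!/6! - 7!/7!
= 5040 - 5040 + 2520 - 840 + 210 - 42 + 7 - 1
= 1854

1854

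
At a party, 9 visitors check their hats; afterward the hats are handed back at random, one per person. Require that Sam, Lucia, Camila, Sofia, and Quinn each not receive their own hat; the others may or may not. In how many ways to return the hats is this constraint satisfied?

205056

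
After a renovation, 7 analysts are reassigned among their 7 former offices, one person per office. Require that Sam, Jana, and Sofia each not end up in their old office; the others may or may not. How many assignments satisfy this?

Let A_j be the event that the j-th constrained one is fixed. By inclusion-exclusion over the 3 events:
Σ_{j=0}^{3} (-1)^j C(3,j)(7-j)!
= C(3,0)·7! - C(3,1)·6! + C(3,2)·5! - C(3,3)·4!
= 5040 - 2160 + 360 - 24
= 3216

3216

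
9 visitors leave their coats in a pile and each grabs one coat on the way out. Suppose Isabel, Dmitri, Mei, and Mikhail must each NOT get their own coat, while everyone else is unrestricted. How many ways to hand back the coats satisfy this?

229080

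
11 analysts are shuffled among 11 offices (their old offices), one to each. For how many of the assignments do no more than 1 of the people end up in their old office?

Sum C(11,i)·!(11-i) for i = 0..1:
  i=0: C(11,0)·!11 = 1·14684570 = 14684570
  i=1: C(11,1)·!10 = 11·1334961 = 14684571
Total = 29369141.

29369141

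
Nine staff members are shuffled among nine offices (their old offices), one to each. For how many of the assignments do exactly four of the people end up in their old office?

5544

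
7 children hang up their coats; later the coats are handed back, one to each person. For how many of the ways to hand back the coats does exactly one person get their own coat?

1855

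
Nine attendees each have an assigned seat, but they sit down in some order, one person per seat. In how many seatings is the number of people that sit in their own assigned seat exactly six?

168

Pick the 6 fixed positions: C(9,6) = 84 ways.
The remaining 3 must be deranged: !3 = 2.
Total: 84 × 2 = 168.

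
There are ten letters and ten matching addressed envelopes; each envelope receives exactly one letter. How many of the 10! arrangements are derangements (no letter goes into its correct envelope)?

Recurrence: !10 = 10·!9 + (-1)^10.
!10 = 10·133496 + 1 = 1334961

1334961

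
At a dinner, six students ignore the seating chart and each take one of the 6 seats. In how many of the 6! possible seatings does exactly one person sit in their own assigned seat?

Pick the single fixed position: C(6,1) = 6 ways.
The other 5 form a derangement: !5 = 44.
Total: 6 × 44 = 264.

264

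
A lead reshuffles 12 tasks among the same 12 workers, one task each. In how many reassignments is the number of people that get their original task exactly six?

244860

Choose which 6 of the 12 are fixed: C(12,6) = 924.
The other 6 form a derangement: !6 = 265.
Total: 924 × 265 = 244860.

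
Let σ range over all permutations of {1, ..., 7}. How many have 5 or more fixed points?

22

Sum C(7,i)·!(7-i) for i = 5..7:
  i=5: C(7,5)·!2 = 21·1 = 21
  i=6: C(7,6)·!1 = 7·0 = 0
  i=7: C(7,7)·!0 = 1·1 = 1
Total = 22.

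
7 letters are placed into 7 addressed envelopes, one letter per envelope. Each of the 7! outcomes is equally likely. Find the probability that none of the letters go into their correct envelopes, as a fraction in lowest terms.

Favorable outcomes: !7 = 1854.
Total outcomes: 7! = 5040.
Probability = 1854/5040 = 103/280.

103/280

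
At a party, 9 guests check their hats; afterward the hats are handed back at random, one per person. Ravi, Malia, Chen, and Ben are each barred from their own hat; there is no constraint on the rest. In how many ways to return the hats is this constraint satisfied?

Let A_j be the event that the j-th constrained one is fixed. By inclusion-exclusion over the 4 events:
Σ_{j=0}^{4} (-1)^j C(4,j)(9-j)!
= C(4,0)·9! - C(4,1)·8! + C(4,2)·7! - C(4,3)·6! + C(4,4)·5!
= 362880 - 161280 + 30240 - 2880 + 120
= 229080

229080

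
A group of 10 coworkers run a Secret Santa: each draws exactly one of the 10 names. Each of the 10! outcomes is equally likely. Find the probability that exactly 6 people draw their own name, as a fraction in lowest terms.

1/1920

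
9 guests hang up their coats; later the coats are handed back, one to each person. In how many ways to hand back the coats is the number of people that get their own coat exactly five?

Pick the 5 fixed positions: C(9,5) = 126 ways.
The other 4 form a derangement: !4 = 9.
Total: 126 × 9 = 1134.

1134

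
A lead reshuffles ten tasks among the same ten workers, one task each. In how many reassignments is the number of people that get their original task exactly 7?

240

Choose which 7 of the 10 are fixed: C(10,7) = 120.
The remaining 3 must be deranged: !3 = 2.
Total: 120 × 2 = 240.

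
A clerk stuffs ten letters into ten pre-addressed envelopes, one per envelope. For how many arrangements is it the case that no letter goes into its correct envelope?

Recurrence: !10 = 10·!9 + (-1)^10.
!10 = 10·133496 + 1 = 1334961

1334961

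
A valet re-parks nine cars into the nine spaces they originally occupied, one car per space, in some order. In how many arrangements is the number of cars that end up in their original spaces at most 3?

355997

# with exactly i fixed is C(9,i)·!(9-i); sum over i=0..3:
  i=0: C(9,0)·!9 = 1·133496 = 133496
  i=1: C(9,1)·!8 = 9·14833 = 133497
  i=2: C(9,2)·!7 = 36·1854 = 66744
  i=3: C(9,3)·!6 = 84·265 = 22260
Total = 355997.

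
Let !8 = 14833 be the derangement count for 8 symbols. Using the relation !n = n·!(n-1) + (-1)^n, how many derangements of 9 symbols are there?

133496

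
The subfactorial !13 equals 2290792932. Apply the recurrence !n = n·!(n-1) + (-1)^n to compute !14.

!14 = 14·2290792932 + 1 = 32071101049.

32071101049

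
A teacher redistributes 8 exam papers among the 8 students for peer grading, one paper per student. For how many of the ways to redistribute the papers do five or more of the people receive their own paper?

141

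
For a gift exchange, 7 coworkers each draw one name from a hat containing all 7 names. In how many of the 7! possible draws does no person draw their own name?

!7 is the nearest integer to 7!/e.
7! = 5040, and 5040/e ≈ 1854.11, so !7 = 1854.

1854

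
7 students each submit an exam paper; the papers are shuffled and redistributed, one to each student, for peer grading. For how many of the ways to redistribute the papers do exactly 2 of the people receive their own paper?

924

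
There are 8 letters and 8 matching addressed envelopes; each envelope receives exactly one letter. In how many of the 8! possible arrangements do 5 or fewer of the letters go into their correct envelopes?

# with exactly i fixed is C(8,i)·!(8-i); sum over i=0..5:
  i=0: C(8,0)·!8 = 1·14833 = 14833
  i=1: C(8,1)·!7 = 8·1854 = 14832
  i=2: C(8,2)·!6 = 28·265 = 7420
  i=3: C(8,3)·!5 = 56·44 = 2464
  i=4: C(8,4)·!4 = 70·9 = 630
  i=5: C(8,5)·!3 = 56·2 = 112
Total = 40291.

40291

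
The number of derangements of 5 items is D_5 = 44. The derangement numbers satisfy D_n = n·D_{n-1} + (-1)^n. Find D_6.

265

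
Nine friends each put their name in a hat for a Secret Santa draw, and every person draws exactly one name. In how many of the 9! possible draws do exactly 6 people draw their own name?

Pick the 6 fixed positions: C(9,6) = 84 ways.
The other 3 form a derangement: !3 = 2.
Total: 84 × 2 = 168.

168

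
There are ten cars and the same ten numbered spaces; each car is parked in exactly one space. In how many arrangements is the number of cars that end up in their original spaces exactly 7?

240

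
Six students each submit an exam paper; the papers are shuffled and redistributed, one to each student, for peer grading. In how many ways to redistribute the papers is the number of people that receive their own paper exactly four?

15

Pick the 4 fixed positions: C(6,4) = 15 ways.
The other 2 form a derangement: !2 = 1.
Total: 15 × 1 = 15.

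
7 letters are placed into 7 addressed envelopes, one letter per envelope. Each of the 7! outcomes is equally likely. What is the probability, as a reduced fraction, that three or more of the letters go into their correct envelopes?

407/5040

Favorable outcomes: Σ_{i≥3} C(7,i)·!(7-i) = 35·9 + 35·2 + 21·1 + 7·0 + 1·1 = 407.
Total outcomes: 7! = 5040.
Probability = 407/5040 = 407/5040.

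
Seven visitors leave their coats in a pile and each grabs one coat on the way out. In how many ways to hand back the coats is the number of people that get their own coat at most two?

4633

# with exactly i fixed is C(7,i)·!(7-i); sum over i=0..2:
  i=0: C(7,0)·!7 = 1·1854 = 1854
  i=1: C(7,1)·!6 = 7·265 = 1855
  i=2: C(7,2)·!5 = 21·44 = 924
Total = 4633.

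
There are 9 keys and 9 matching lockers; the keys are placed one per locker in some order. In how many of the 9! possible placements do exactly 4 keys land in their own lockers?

5544

Choose which 4 of the 9 are fixed: C(9,4) = 126.
The remaining 5 must be deranged: !5 = 44.
Total: 126 × 44 = 5544.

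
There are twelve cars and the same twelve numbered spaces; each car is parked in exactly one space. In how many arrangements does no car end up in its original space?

The number of derangements of 12 is !12 = Σ_{k=0}^{12} (-1)^k·12!/k!
= 12! - 12!/1! + 12!/2! - 12!/3! + 12!/4! - 12!/5! + 12!/6! - 12!/7! + 12!/8! - 12!/9! + 12!/10! - 12!/11! + 12!/12!
= 479001600 - 479001600 + 239500800 - 79833600 + 19958400 - 3991680 + 665280 - 95040 + 11880 - 1320 + 132 - 12 + 1
= 176214841

176214841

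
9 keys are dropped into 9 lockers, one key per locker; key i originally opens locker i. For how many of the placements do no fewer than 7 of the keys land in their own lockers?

Sum C(9,i)·!(9-i) for i = 7..9:
  i=7: C(9,7)·!2 = 36·1 = 36
  i=8: C(9,8)·!1 = 9·0 = 0
  i=9: C(9,9)·!0 = 1·1 = 1
Total = 37.

37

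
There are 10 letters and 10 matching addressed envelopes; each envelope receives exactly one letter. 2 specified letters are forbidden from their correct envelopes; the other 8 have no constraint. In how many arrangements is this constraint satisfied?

2943360

Let A_j be the event that the j-th constrained one is fixed. By inclusion-exclusion over the 2 events:
Σ_{j=0}^{2} (-1)^j C(2,j)(10-j)!
= C(2,0)·10! - C(2,1)·9! + C(2,2)·8!
= 3628800 - 725760 + 40320
= 2943360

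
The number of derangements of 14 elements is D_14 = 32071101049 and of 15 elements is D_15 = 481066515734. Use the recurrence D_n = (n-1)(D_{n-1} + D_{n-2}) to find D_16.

7697064251745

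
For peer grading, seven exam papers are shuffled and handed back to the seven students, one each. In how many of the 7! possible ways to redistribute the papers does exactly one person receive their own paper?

1855

Pick the single fixed position: C(7,1) = 7 ways.
The remaining 6 must be deranged: !6 = 265.
Total: 7 × 265 = 1855.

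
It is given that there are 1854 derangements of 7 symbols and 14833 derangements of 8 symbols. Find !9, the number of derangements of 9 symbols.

133496

!9 = (9-1)·(!8 + !7) = 8·(14833 + 1854) = 8·16687 = 133496.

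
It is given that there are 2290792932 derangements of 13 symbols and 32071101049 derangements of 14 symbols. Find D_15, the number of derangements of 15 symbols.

481066515734

D_15 = (15-1)·(D_14 + D_13) = 14·(32071101049 + 2290792932) = 14·34361893981 = 481066515734.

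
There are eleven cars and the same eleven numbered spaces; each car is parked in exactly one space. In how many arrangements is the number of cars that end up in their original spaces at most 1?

29369141

# with exactly i fixed is C(11,i)·!(11-i); sum over i=0..1:
  i=0: C(11,0)·!11 = 1·14684570 = 14684570
  i=1: C(11,1)·!10 = 11·1334961 = 14684571
Total = 29369141.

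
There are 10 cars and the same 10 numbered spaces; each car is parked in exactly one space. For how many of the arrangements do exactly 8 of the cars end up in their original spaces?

Pick the 8 fixed positions: C(10,8) = 45 ways.
The other 2 form a derangement: !2 = 1.
Total: 45 × 1 = 45.

45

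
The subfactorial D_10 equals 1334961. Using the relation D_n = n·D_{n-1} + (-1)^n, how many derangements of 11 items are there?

14684570

D_11 = 11·1334961 - 1 = 14684570.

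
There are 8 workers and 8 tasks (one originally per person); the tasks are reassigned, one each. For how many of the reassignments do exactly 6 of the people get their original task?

28

Pick the 6 fixed positions: C(8,6) = 28 ways.
The remaining 2 must be deranged: !2 = 1.
Total: 28 × 1 = 28.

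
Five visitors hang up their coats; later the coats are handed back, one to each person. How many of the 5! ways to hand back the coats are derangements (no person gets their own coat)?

!5 is the nearest integer to 5!/e.
5! = 120, and 120/e ≈ 44.15, so !5 = 44.

44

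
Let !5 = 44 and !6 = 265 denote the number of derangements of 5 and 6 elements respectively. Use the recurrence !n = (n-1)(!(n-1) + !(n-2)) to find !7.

!7 = (7-1)·(!6 + !5) = 6·(265 + 44) = 6·309 = 1854.

1854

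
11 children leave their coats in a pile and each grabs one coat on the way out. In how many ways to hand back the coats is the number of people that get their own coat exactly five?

Pick the 5 fixed positions: C(11,5) = 462 ways.
The remaining 6 must be deranged: !6 = 265.
Total: 462 × 265 = 122430.

122430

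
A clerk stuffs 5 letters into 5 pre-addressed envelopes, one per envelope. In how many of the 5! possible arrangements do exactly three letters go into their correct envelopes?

10

Pick the 3 fixed positions: C(5,3) = 10 ways.
The other 2 form a derangement: !2 = 1.
Total: 10 × 1 = 10.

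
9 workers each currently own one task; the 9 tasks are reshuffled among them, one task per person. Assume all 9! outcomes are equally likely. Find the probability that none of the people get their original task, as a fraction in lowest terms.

16687/45360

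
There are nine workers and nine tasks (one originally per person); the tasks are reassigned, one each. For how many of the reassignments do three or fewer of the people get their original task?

355997

# with exactly i fixed is C(9,i)·!(9-i); sum over i=0..3:
  i=0: C(9,0)·!9 = 1·133496 = 133496
  i=1: C(9,1)·!8 = 9·14833 = 133497
  i=2: C(9,2)·!7 = 36·1854 = 66744
  i=3: C(9,3)·!6 = 84·265 = 22260
Total = 355997.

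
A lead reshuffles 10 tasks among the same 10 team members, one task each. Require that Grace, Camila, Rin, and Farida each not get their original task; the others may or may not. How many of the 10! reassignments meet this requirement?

Inclusion-exclusion on the 4 forbidden self-matches:
Σ_{j=0}^{4} (-1)^j C(4,j)(10-j)!
= C(4,0)·10! - C(4,1)·9! + C(4,2)·8! - C(4,3)·7! + C(4,4)·6!
= 3628800 - 1451520 + 241920 - 20160 + 720
= 2399760

2399760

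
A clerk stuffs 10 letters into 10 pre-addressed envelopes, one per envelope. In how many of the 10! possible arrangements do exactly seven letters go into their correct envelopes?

240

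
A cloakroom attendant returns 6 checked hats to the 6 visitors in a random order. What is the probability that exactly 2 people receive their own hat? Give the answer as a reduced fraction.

Favorable outcomes: C(6,2)·!4 = 15·9 = 135.
Total outcomes: 6! = 720.
Probability = 135/720 = 3/16.

3/16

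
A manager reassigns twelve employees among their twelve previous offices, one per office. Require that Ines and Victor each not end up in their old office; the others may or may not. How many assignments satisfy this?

Let A_j be the event that the j-th constrained one is fixed. By inclusion-exclusion over the 2 events:
Σ_{j=0}^{2} (-1)^j C(2,j)(12-j)!
= C(2,0)·12! - C(2,1)·11! + C(2,2)·10!
= 479001600 - 79833600 + 3628800
= 402796800

402796800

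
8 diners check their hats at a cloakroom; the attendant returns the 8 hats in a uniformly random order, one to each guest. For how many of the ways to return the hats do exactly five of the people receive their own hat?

112

Pick the 5 fixed positions: C(8,5) = 56 ways.
The remaining 3 must be deranged: !3 = 2.
Total: 56 × 2 = 112.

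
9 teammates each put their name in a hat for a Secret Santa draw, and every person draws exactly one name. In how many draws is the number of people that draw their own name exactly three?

Choose which 3 of the 9 are fixed: C(9,3) = 84.
The remaining 6 must be deranged: !6 = 265.
Total: 84 × 265 = 22260.

22260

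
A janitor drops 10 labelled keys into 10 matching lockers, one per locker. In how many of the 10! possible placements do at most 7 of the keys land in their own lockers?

# with exactly i fixed is C(10,i)·!(10-i); sum over i=0..7:
  i=0: C(10,0)·!10 = 1·1334961 = 1334961
  i=1: C(10,1)·!9 = 10·133496 = 1334960
  i=2: C(10,2)·!8 = 45·14833 = 667485
  i=3: C(10,3)·!7 = 120·1854 = 222480
  i=4: C(10,4)·!6 = 210·265 = 55650
  i=5: C(10,5)·!5 = 252·44 = 11088
  i=6: C(10,6)·!4 = 210·9 = 1890
  i=7: C(10,7)·!3 = 120·2 = 240
Total = 3628754.

3628754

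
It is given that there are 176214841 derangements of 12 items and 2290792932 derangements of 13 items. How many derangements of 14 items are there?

!14 = (14-1)·(!13 + !12) = 13·(2290792932 + 176214841) = 13·2467007773 = 32071101049.

32071101049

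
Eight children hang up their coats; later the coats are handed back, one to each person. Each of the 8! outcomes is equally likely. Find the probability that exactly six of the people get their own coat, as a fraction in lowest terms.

Favorable outcomes: C(8,6)·!2 = 28·1 = 28.
Total outcomes: 8! = 40320.
Probability = 28/40320 = 1/1440.

1/1440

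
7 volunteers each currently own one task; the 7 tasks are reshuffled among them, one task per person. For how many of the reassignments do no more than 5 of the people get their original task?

5039

# with exactly i fixed is C(7,i)·!(7-i); sum over i=0..5:
  i=0: C(7,0)·!7 = 1·1854 = 1854
  i=1: C(7,1)·!6 = 7·265 = 1855
  i=2: C(7,2)·!5 = 21·44 = 924
  i=3: C(7,3)·!4 = 35·9 = 315
  i=4: C(7,4)·!3 = 35·2 = 70
  i=5: C(7,5)·!2 = 21·1 = 21
Total = 5039.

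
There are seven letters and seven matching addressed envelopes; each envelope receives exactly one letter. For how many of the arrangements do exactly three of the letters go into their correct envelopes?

315

Pick the 3 fixed positions: C(7,3) = 35 ways.
The other 4 form a derangement: !4 = 9.
Total: 35 × 9 = 315.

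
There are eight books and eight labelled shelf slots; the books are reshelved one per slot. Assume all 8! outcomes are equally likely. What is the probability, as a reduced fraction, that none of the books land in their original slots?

2119/5760

Favorable outcomes: !8 = 14833.
Total outcomes: 8! = 40320.
Probability = 14833/40320 = 2119/5760.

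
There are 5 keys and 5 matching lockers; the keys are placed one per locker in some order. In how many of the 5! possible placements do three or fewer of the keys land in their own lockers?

Sum C(5,i)·!(5-i) for i = 0..3:
  i=0: C(5,0)·!5 = 1·44 = 44
  i=1: C(5,1)·!4 = 5·9 = 45
  i=2: C(5,2)·!3 = 10·2 = 20
  i=3: C(5,3)·!2 = 10·1 = 10
Total = 119.

119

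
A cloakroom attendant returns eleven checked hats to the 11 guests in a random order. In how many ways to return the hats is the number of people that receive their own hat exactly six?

20328

Choose which 6 of the 11 are fixed: C(11,6) = 462.
The remaining 5 must be deranged: !5 = 44.
Total: 462 × 44 = 20328.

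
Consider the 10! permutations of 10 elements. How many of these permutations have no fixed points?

Recurrence: !10 = 10·!9 + (-1)^10.
!10 = 10·133496 + 1 = 1334961

1334961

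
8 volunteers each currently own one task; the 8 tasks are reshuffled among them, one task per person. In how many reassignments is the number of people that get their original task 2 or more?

Sum C(8,i)·!(8-i) for i = 2..8:
  i=2: C(8,2)·!6 = 28·265 = 7420
  i=3: C(8,3)·!5 = 56·44 = 2464
  i=4: C(8,4)·!4 = 70·9 = 630
  i=5: C(8,5)·!3 = 56·2 = 112
  i=6: C(8,6)·!2 = 28·1 = 28
  i=7: C(8,7)·!1 = 8·0 = 0
  i=8: C(8,8)·!0 = 1·1 = 1
Total = 10655.

10655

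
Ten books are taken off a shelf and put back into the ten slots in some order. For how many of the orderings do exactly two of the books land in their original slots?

667485

Pick the 2 fixed positions: C(10,2) = 45 ways.
The other 8 form a derangement: !8 = 14833.
Total: 45 × 14833 = 667485.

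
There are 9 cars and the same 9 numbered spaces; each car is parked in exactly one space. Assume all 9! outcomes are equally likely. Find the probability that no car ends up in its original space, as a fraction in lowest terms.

Favorable outcomes: !9 = 133496.
Total outcomes: 9! = 362880.
Probability = 133496/362880 = 16687/45360.

16687/45360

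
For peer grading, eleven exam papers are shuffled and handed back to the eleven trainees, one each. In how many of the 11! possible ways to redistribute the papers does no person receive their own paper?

14684570

The number of derangements of 11 is !11 = Σ_{k=0}^{11} (-1)^k·11!/k!
= 11! - 11!/1! + 11!/2! - 11!/3! + 11!/4! - 11!/5! + 11!/6! - 11!/7! + 11!/8! - 11!/9! + 11!/10! - 11!/11!
= 39916800 - 39916800 + 19958400 - 6652800 + 1663200 - 332640 + 55440 - 7920 + 990 - 110 + 11 - 1
= 14684570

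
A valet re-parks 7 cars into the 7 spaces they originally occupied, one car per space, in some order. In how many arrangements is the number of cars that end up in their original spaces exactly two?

924

Choose which 2 of the 7 are fixed: C(7,2) = 21.
The other 5 form a derangement: !5 = 44.
Total: 21 × 44 = 924.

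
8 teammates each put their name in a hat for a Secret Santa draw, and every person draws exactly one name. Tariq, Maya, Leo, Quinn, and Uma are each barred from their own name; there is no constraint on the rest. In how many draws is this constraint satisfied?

21234

Let A_j be the event that the j-th constrained one is fixed. By inclusion-exclusion over the 5 events:
Σ_{j=0}^{5} (-1)^j C(5,j)(8-j)!
= C(5,0)·8! - C(5,1)·7! + C(5,2)·6! - C(5,3)·5! + C(5,4)·4! - C(5,5)·3!
= 40320 - 25200 + 7200 - 1200 + 120 - 6
= 21234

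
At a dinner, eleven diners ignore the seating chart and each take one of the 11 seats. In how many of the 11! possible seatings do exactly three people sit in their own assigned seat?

2447445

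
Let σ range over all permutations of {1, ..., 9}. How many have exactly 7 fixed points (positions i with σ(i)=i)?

Choose which 7 of the 9 are fixed: C(9,7) = 36.
The other 2 form a derangement: !2 = 1.
Total: 36 × 1 = 36.

36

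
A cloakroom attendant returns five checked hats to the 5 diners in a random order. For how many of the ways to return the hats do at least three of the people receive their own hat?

Sum C(5,i)·!(5-i) for i = 3..5:
  i=3: C(5,3)·!2 = 10·1 = 10
  i=4: C(5,4)·!1 = 5·0 = 0
  i=5: C(5,5)·!0 = 1·1 = 1
Total = 11.

11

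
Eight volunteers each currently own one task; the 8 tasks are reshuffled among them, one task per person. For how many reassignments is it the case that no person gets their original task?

Recurrence: !8 = 7·(!7 + !6).
!8 = 7·(1854 + 265) = 7·2119 = 14833

14833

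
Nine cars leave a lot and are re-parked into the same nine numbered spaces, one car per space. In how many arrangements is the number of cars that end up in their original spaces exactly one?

133497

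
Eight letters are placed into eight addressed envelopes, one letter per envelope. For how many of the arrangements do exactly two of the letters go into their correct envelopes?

7420

Pick the 2 fixed positions: C(8,2) = 28 ways.
The other 6 form a derangement: !6 = 265.
Total: 28 × 265 = 7420.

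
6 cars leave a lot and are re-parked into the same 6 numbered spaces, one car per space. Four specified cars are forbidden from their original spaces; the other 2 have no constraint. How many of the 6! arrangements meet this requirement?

362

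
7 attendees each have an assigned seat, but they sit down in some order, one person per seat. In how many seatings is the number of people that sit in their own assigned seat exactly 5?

Pick the 5 fixed positions: C(7,5) = 21 ways.
The other 2 form a derangement: !2 = 1.
Total: 21 × 1 = 21.

21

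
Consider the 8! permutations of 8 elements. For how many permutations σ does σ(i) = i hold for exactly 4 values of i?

Choose which 4 of the 8 are fixed: C(8,4) = 70.
The remaining 4 must be deranged: !4 = 9.
Total: 70 × 9 = 630.

630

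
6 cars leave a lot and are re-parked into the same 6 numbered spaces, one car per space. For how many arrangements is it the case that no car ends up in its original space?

265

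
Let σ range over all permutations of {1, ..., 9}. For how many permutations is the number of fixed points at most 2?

# with exactly i fixed is C(9,i)·!(9-i); sum over i=0..2:
  i=0: C(9,0)·!9 = 1·133496 = 133496
  i=1: C(9,1)·!8 = 9·14833 = 133497
  i=2: C(9,2)·!7 = 36·1854 = 66744
Total = 333737.

333737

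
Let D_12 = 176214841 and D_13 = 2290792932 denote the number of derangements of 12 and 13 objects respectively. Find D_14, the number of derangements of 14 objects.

32071101049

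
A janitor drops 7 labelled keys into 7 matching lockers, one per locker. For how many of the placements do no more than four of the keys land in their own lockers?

5018

# with exactly i fixed is C(7,i)·!(7-i); sum over i=0..4:
  i=0: C(7,0)·!7 = 1·1854 = 1854
  i=1: C(7,1)·!6 = 7·265 = 1855
  i=2: C(7,2)·!5 = 21·44 = 924
  i=3: C(7,3)·!4 = 35·9 = 315
  i=4: C(7,4)·!3 = 35·2 = 70
Total = 5018.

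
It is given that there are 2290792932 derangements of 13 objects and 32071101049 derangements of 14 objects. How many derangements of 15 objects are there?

481066515734

D_15 = (15-1)·(D_14 + D_13) = 14·(32071101049 + 2290792932) = 14·34361893981 = 481066515734.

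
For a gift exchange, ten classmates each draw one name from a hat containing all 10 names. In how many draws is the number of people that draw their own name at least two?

958879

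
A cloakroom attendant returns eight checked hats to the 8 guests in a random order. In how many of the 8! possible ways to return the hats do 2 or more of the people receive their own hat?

Sum C(8,i)·!(8-i) for i = 2..8:
  i=2: C(8,2)·!6 = 28·265 = 7420
  i=3: C(8,3)·!5 = 56·44 = 2464
  i=4: C(8,4)·!4 = 70·9 = 630
  i=5: C(8,5)·!3 = 56·2 = 112
  i=6: C(8,6)·!2 = 28·1 = 28
  i=7: C(8,7)·!1 = 8·0 = 0
  i=8: C(8,8)·!0 = 1·1 = 1
Total = 10655.

10655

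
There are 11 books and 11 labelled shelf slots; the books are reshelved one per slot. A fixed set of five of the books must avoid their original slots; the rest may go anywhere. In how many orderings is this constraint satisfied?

Inclusion-exclusion on the 5 forbidden self-matches:
Σ_{j=0}^{5} (-1)^j C(5,j)(11-j)!
= C(5,0)·11! - C(5,1)·10! + C(5,2)·9! - C(5,3)·8! + C(5,4)·7! - C(5,5)·6!
= 39916800 - 18144000 + 3628800 - 403200 + 25200 - 720
= 25022880

25022880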